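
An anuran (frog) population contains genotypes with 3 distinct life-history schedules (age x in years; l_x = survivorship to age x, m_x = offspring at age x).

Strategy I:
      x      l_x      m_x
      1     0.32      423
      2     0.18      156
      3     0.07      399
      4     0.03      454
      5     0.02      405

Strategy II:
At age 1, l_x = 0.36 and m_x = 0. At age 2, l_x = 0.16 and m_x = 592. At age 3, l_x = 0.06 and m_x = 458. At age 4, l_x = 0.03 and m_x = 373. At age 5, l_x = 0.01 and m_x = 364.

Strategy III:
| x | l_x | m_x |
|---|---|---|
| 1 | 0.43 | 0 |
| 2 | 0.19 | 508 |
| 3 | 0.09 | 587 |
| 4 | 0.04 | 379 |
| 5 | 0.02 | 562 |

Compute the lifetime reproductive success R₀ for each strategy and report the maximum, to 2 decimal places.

Strategy I: R₀ = 0.32×423 + 0.18×156 + 0.07×399 + 0.03×454 + 0.02×405 = 213.0900
Strategy II: R₀ = 0.36×0 + 0.16×592 + 0.06×458 + 0.03×373 + 0.01×364 = 137.0300
Strategy III: R₀ = 0.43×0 + 0.19×508 + 0.09×587 + 0.04×379 + 0.02×562 = 175.7500
Highest R₀: strategy I with 213.0900.

213.09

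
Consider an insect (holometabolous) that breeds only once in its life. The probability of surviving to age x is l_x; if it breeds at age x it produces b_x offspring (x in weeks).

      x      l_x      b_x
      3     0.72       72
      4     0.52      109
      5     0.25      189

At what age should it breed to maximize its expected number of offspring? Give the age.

4

Expected offspring if breeding at age x = l_x × b_x:
  age 3: 0.72 × 72 = 51.840
  age 4: 0.52 × 109 = 56.680
  age 5: 0.25 × 189 = 47.250
Maximum at age 4 (56.680).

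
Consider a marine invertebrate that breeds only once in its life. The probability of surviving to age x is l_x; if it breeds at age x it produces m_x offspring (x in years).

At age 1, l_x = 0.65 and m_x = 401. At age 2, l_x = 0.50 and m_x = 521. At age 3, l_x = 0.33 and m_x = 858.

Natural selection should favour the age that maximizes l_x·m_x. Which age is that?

Expected offspring if breeding at age x = l_x × m_x:
  age 1: 0.65 × 401 = 260.650
  age 2: 0.50 × 521 = 260.500
  age 3: 0.33 × 858 = 283.140
Maximum at age 3 (283.140).

3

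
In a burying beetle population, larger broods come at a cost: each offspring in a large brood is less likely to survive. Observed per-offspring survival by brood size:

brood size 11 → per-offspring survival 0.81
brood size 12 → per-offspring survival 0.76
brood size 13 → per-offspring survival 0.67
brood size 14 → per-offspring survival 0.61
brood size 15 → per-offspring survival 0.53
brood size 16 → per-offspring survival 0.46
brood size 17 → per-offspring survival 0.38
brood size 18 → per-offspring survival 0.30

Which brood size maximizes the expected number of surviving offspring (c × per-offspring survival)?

Expected surviving offspring = c × s(c):
  c=11: 11 × 0.81 = 8.910
  c=12: 12 × 0.76 = 9.120
  c=13: 13 × 0.67 = 8.710
  c=14: 14 × 0.61 = 8.540
  c=15: 15 × 0.53 = 7.950
  c=16: 16 × 0.46 = 7.360
  c=17: 17 × 0.38 = 6.460
  c=18: 18 × 0.30 = 5.400
Maximum at c = 12 (9.120 surviving offspring).

12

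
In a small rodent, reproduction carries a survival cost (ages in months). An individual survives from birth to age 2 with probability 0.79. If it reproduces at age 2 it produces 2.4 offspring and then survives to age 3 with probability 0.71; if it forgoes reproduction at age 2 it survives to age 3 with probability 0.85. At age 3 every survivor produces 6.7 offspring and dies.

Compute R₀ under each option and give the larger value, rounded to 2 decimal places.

breed at age 2: R₀ = 0.79 × (2.4 + 0.71 × 6.7) = 0.79 × 7.1570 = 5.6540
delay to age 3: R₀ = 0.79 × (0.85 × 6.7) = 0.79 × 5.6950 = 4.4991
Higher: breed at age 2 (5.6540).

5.65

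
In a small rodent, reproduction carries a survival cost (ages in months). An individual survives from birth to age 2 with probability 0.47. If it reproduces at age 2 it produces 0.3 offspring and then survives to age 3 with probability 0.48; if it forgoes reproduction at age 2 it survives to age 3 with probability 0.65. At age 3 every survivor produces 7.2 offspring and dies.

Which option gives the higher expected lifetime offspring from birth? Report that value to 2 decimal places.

breed at age 2: R₀ = 0.47 × (0.3 + 0.48 × 7.2) = 0.47 × 3.7560 = 1.7653
delay to age 3: R₀ = 0.47 × (0.65 × 7.2) = 0.47 × 4.6800 = 2.1996
Higher: delay to age 3 (2.1996).

2.20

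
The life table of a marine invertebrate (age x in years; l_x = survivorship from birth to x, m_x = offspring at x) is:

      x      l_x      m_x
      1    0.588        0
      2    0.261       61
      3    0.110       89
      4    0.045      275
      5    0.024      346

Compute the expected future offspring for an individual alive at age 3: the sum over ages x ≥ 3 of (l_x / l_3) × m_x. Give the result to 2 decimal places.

276.99

l_3 = 0.110. Conditional survival from age 3 to x is l_x / l_3.
  x=3: (0.110/0.110) × 89 = 89.0000
  x=4: (0.045/0.110) × 275 = 112.5000
  x=5: (0.024/0.110) × 346 = 75.4909
Sum = 89.0000 + 112.5000 + 75.4909 = 276.9909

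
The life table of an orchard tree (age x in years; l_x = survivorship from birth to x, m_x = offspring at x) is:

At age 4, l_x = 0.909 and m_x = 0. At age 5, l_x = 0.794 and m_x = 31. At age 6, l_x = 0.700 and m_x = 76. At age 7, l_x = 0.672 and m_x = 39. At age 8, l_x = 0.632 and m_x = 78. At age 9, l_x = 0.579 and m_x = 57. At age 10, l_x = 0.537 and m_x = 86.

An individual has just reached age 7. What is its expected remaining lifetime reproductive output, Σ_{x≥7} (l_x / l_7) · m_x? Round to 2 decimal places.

230.19

l_7 = 0.672. Conditional survival from age 7 to x is l_x / l_7.
  x=7: (0.672/0.672) × 39 = 39.0000
  x=8: (0.632/0.672) × 78 = 73.3571
  x=9: (0.579/0.672) × 57 = 49.1116
  x=10: (0.537/0.672) × 86 = 68.7232
Sum = 39.0000 + 73.3571 + 49.1116 + 68.7232 = 230.1920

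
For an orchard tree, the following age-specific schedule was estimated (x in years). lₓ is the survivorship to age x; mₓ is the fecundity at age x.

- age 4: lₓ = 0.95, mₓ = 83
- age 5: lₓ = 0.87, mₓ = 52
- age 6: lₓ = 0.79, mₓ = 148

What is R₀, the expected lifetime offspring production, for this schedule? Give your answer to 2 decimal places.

241.01

R₀ = Σ lₓ mₓ:
  age 4: 0.95 × 83 = 78.8500
  age 5: 0.87 × 52 = 45.2400
  age 6: 0.79 × 148 = 116.9200
R₀ = 78.8500 + 45.2400 + 116.9200 = 241.0100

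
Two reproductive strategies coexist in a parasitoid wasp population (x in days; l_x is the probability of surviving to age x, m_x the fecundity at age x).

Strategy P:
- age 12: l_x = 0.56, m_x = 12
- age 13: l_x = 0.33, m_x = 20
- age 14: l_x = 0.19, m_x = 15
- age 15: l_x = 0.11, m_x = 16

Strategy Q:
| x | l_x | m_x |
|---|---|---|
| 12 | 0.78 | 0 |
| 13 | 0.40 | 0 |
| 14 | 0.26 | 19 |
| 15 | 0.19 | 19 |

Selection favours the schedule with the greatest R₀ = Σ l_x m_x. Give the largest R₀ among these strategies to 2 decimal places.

17.93

Strategy P: R₀ = 0.56×12 + 0.33×20 + 0.19×15 + 0.11×16 = 17.9300
Strategy Q: R₀ = 0.78×0 + 0.40×0 + 0.26×19 + 0.19×19 = 8.5500
Highest R₀: strategy P with 17.9300.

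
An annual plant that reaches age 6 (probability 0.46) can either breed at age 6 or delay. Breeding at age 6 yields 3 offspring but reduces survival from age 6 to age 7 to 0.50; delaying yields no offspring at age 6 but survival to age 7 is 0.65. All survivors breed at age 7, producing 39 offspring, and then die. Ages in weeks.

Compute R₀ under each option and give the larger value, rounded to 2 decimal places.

11.66

breed at age 6: R₀ = 0.46 × (3 + 0.50 × 39) = 0.46 × 22.5000 = 10.3500
delay to age 7: R₀ = 0.46 × (0.65 × 39) = 0.46 × 25.3500 = 11.6610
Higher: delay to age 7 (11.6610).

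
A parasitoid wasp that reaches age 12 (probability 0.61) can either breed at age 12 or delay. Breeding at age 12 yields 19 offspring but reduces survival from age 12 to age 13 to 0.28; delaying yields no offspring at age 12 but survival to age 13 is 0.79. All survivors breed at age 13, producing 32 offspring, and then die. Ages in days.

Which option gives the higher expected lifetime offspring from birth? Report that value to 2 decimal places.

breed at age 12: R₀ = 0.61 × (19 + 0.28 × 32) = 0.61 × 27.9600 = 17.0556
delay to age 13: R₀ = 0.61 × (0.79 × 32) = 0.61 × 25.2800 = 15.4208
Higher: breed at age 12 (17.0556).

17.06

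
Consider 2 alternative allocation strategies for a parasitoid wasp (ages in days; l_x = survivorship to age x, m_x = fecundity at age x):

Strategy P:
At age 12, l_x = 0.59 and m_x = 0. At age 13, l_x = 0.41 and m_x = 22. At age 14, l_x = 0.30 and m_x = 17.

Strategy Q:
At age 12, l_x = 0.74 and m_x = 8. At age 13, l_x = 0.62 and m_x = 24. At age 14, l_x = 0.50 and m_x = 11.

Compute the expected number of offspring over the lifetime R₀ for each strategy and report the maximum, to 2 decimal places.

Strategy P: R₀ = 0.59×0 + 0.41×22 + 0.30×17 = 14.1200
Strategy Q: R₀ = 0.74×8 + 0.62×24 + 0.50×11 = 26.3000
Highest R₀: strategy Q with 26.3000.

26.30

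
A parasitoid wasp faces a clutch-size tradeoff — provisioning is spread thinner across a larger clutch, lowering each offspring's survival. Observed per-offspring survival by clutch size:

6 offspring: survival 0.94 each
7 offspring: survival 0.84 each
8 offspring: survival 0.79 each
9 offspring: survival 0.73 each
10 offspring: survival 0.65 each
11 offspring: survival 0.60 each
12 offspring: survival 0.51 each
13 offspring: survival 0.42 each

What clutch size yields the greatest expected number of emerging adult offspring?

Expected emerging adult offspring = c × s(c):
  c=6: 6 × 0.94 = 5.640
  c=7: 7 × 0.84 = 5.880
  c=8: 8 × 0.79 = 6.320
  c=9: 9 × 0.73 = 6.570
  c=10: 10 × 0.65 = 6.500
  c=11: 11 × 0.60 = 6.600
  c=12: 12 × 0.51 = 6.120
  c=13: 13 × 0.42 = 5.460
Maximum at c = 11 (6.600 emerging adult offspring).

11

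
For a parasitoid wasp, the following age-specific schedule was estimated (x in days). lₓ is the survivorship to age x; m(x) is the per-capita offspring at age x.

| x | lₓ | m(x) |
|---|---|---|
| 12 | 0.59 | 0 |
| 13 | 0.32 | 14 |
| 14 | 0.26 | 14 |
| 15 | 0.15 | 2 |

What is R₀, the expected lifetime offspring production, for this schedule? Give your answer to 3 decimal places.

8.420

R₀ = Σ lₓ m(x):
  age 12: 0.59 × 0 = 0.0000
  age 13: 0.32 × 14 = 4.4800
  age 14: 0.26 × 14 = 3.6400
  age 15: 0.15 × 2 = 0.3000
R₀ = 0.0000 + 4.4800 + 3.6400 + 0.3000 = 8.4200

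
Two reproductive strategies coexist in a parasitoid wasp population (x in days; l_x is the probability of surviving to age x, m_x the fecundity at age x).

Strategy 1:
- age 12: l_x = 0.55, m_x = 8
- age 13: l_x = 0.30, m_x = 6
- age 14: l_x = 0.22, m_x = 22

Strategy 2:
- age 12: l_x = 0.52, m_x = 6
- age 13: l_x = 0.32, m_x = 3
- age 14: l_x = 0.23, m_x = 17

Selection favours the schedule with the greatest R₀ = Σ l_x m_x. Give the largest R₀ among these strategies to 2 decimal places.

11.04

Strategy 1: R₀ = 0.55×8 + 0.30×6 + 0.22×22 = 11.0400
Strategy 2: R₀ = 0.52×6 + 0.32×3 + 0.23×17 = 7.9900
Highest R₀: strategy 1 with 11.0400.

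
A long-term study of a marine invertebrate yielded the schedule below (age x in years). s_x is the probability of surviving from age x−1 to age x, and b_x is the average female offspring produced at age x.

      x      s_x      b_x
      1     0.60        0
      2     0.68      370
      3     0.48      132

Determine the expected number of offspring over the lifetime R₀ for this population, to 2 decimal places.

176.81

Survivorship from birth: l_x = s_1·s_2·…·s_x.
  l_1 = 0.60000
  l_2 = 0.40800
  l_3 = 0.19584
R₀ = Σ l_x b_x:
  age 1: 0.60000 × 0 = 0.0000
  age 2: 0.40800 × 370 = 150.9600
  age 3: 0.19584 × 132 = 25.8509
R₀ = 0.0000 + 150.9600 + 25.8509 = 176.8109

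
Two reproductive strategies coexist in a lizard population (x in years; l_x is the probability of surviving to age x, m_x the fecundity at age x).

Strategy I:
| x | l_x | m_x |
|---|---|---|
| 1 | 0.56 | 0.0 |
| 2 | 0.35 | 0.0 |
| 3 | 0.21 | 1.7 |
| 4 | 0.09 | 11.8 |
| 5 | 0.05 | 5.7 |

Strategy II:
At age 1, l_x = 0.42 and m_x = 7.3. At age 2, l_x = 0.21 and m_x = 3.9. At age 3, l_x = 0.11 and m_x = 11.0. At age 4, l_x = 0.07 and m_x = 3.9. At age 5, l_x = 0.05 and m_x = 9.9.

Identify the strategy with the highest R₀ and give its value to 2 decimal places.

5.86

Strategy I: R₀ = 0.56×0.0 + 0.35×0.0 + 0.21×1.7 + 0.09×11.8 + 0.05×5.7 = 1.7040
Strategy II: R₀ = 0.42×7.3 + 0.21×3.9 + 0.11×11.0 + 0.07×3.9 + 0.05×9.9 = 5.8630
Highest R₀: strategy II with 5.8630.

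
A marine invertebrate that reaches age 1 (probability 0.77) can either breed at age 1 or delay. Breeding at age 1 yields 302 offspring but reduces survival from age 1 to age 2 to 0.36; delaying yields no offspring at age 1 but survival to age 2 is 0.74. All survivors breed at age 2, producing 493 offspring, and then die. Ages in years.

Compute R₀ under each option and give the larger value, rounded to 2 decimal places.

369.20

breed at age 1: R₀ = 0.77 × (302 + 0.36 × 493) = 0.77 × 479.4800 = 369.1996
delay to age 2: R₀ = 0.77 × (0.74 × 493) = 0.77 × 364.8200 = 280.9114
Higher: breed at age 1 (369.1996).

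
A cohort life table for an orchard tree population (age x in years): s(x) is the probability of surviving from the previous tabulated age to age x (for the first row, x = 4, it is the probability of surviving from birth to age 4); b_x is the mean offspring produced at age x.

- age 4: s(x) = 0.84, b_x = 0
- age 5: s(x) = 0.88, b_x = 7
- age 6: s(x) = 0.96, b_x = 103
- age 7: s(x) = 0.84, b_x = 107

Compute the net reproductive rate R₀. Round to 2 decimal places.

Survivorship from birth: l_x = s_4·s_5·…·s_x.
  l_4 = 0.84000
  l_5 = 0.73920
  l_6 = 0.70963
  l_7 = 0.59609
R₀ = Σ l_x b_x:
  age 4: 0.84000 × 0 = 0.0000
  age 5: 0.73920 × 7 = 5.1744
  age 6: 0.70963 × 103 = 73.0919
  age 7: 0.59609 × 107 = 63.7816
R₀ = 0.0000 + 5.1744 + 73.0919 + 63.7816 = 142.0479

142.05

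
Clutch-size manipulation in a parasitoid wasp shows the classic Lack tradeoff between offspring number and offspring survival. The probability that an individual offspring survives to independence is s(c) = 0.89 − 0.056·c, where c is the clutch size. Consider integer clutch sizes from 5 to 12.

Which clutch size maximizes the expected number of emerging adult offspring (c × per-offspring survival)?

8

Expected emerging adult offspring = c × s(c):
  c=5: 5 × 0.610 = 3.050
  c=6: 6 × 0.554 = 3.324
  c=7: 7 × 0.498 = 3.486
  c=8: 8 × 0.442 = 3.536
  c=9: 9 × 0.386 = 3.474
  c=10: 10 × 0.330 = 3.300
  c=11: 11 × 0.274 = 3.014
  c=12: 12 × 0.218 = 2.616
Maximum at c = 8 (3.536 emerging adult offspring).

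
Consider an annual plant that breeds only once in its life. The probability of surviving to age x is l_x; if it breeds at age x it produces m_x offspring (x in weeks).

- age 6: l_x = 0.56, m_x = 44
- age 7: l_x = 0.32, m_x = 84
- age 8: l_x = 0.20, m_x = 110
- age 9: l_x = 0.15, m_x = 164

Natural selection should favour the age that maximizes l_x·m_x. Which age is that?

Expected offspring if breeding at age x = l_x × m_x:
  age 6: 0.56 × 44 = 24.640
  age 7: 0.32 × 84 = 26.880
  age 8: 0.20 × 110 = 22.000
  age 9: 0.15 × 164 = 24.600
Maximum at age 7 (26.880).

7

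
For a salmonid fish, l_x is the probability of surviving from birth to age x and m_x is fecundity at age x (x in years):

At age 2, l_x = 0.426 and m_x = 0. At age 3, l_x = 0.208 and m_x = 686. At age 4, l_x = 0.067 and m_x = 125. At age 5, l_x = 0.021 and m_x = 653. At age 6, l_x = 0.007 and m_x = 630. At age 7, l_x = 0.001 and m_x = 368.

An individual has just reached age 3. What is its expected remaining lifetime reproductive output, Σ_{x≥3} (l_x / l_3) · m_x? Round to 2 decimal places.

l_3 = 0.208. Conditional survival from age 3 to x is l_x / l_3.
  x=3: (0.208/0.208) × 686 = 686.0000
  x=4: (0.067/0.208) × 125 = 40.2644
  x=5: (0.021/0.208) × 653 = 65.9279
  x=6: (0.007/0.208) × 630 = 21.2019
  x=7: (0.001/0.208) × 368 = 1.7692
Sum = 686.0000 + 40.2644 + 65.9279 + 21.2019 + 1.7692 = 815.1635

815.16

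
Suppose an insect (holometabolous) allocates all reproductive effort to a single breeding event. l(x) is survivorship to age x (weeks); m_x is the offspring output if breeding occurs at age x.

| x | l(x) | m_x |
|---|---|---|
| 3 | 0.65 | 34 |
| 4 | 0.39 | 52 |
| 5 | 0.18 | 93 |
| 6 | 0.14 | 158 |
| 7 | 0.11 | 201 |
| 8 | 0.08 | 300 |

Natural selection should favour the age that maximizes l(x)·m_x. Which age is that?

8

Expected offspring if breeding at age x = l(x) × m_x:
  age 3: 0.65 × 34 = 22.100
  age 4: 0.39 × 52 = 20.280
  age 5: 0.18 × 93 = 16.740
  age 6: 0.14 × 158 = 22.120
  age 7: 0.11 × 201 = 22.110
  age 8: 0.08 × 300 = 24.000
Maximum at age 8 (24.000).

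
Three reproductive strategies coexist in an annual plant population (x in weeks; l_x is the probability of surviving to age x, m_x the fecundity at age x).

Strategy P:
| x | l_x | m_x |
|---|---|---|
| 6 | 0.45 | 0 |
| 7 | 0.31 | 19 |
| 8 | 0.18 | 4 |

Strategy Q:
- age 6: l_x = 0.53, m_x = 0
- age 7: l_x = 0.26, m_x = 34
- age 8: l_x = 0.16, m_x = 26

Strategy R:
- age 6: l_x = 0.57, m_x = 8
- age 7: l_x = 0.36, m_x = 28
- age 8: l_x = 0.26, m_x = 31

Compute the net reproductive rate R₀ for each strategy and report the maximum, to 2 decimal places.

22.70

Strategy P: R₀ = 0.45×0 + 0.31×19 + 0.18×4 = 6.6100
Strategy Q: R₀ = 0.53×0 + 0.26×34 + 0.16×26 = 13.0000
Strategy R: R₀ = 0.57×8 + 0.36×28 + 0.26×31 = 22.7000
Highest R₀: strategy R with 22.7000.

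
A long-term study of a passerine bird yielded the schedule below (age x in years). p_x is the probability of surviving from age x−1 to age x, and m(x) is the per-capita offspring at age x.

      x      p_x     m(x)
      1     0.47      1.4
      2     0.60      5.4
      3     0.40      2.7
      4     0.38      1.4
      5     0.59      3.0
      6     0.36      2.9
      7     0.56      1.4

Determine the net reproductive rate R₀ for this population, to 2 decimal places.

2.65

Survivorship from birth: l_x = p_1·p_2·…·p_x.
  l_1 = 0.47000
  l_2 = 0.28200
  l_3 = 0.11280
  l_4 = 0.04286
  l_5 = 0.02529
  l_6 = 0.00910
  l_7 = 0.00510
R₀ = Σ l_x m(x):
  age 1: 0.47000 × 1.4 = 0.6580
  age 2: 0.28200 × 5.4 = 1.5228
  age 3: 0.11280 × 2.7 = 0.3046
  age 4: 0.04286 × 1.4 = 0.0600
  age 5: 0.02529 × 3.0 = 0.0759
  age 6: 0.00910 × 2.9 = 0.0264
  age 7: 0.00510 × 1.4 = 0.0071
R₀ = 0.6580 + 1.5228 + 0.3046 + 0.0600 + 0.0759 + 0.0264 + 0.0071 = 2.6548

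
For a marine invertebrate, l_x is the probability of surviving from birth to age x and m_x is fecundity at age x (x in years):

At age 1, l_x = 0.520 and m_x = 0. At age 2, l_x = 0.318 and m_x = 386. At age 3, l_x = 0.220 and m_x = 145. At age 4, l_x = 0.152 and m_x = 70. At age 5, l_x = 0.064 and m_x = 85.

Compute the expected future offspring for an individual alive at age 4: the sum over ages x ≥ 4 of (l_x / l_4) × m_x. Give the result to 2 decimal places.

l_4 = 0.152. Conditional survival from age 4 to x is l_x / l_4.
  x=4: (0.152/0.152) × 70 = 70.0000
  x=5: (0.064/0.152) × 85 = 35.7895
Sum = 70.0000 + 35.7895 = 105.7895

105.79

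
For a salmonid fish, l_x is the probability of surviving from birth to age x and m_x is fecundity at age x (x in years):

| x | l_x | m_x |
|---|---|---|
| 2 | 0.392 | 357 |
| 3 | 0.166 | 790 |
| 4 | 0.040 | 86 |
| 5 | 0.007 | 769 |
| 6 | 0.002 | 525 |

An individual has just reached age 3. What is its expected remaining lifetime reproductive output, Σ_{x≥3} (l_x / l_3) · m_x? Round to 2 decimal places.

l_3 = 0.166. Conditional survival from age 3 to x is l_x / l_3.
  x=3: (0.166/0.166) × 790 = 790.0000
  x=4: (0.040/0.166) × 86 = 20.7229
  x=5: (0.007/0.166) × 769 = 32.4277
  x=6: (0.002/0.166) × 525 = 6.3253
Sum = 790.0000 + 20.7229 + 32.4277 + 6.3253 = 849.4759

849.48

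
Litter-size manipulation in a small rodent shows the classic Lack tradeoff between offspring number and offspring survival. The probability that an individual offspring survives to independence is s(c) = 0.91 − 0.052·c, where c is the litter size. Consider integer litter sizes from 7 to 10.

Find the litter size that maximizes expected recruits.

Expected recruits = c × s(c):
  c=7: 7 × 0.546 = 3.822
  c=8: 8 × 0.494 = 3.952
  c=9: 9 × 0.442 = 3.978
  c=10: 10 × 0.390 = 3.900
Maximum at c = 9 (3.978 recruits).

9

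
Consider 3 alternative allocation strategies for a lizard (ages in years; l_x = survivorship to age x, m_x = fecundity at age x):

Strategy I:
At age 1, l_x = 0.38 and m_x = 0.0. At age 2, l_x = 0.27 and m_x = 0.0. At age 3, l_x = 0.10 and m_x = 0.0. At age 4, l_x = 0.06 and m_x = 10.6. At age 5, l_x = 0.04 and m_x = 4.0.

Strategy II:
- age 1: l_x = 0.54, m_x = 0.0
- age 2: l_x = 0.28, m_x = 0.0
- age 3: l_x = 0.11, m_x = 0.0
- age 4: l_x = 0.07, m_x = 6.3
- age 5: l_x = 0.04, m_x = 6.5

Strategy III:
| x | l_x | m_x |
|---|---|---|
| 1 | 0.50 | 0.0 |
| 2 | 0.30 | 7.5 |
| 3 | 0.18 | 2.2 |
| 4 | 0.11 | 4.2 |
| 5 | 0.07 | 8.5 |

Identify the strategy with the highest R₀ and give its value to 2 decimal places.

3.70

Strategy I: R₀ = 0.38×0.0 + 0.27×0.0 + 0.10×0.0 + 0.06×10.6 + 0.04×4.0 = 0.7960
Strategy II: R₀ = 0.54×0.0 + 0.28×0.0 + 0.11×0.0 + 0.07×6.3 + 0.04×6.5 = 0.7010
Strategy III: R₀ = 0.50×0.0 + 0.30×7.5 + 0.18×2.2 + 0.11×4.2 + 0.07×8.5 = 3.7030
Highest R₀: strategy III with 3.7030.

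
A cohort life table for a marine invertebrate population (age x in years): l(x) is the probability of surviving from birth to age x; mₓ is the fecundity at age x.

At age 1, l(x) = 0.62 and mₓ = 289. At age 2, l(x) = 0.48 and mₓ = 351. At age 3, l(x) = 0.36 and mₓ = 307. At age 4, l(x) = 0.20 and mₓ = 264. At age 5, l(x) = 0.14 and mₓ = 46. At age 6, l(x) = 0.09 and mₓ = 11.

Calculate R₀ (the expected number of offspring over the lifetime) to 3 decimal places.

R₀ = Σ l(x) mₓ:
  age 1: 0.62 × 289 = 179.1800
  age 2: 0.48 × 351 = 168.4800
  age 3: 0.36 × 307 = 110.5200
  age 4: 0.20 × 264 = 52.8000
  age 5: 0.14 × 46 = 6.4400
  age 6: 0.09 × 11 = 0.9900
R₀ = 179.1800 + 168.4800 + 110.5200 + 52.8000 + 6.4400 + 0.9900 = 518.4100

518.410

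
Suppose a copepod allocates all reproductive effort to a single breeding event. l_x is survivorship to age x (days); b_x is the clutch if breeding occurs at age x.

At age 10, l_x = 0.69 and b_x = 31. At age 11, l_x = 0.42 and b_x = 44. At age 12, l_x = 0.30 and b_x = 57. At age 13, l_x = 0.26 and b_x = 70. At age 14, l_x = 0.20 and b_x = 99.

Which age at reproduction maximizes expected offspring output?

10

Expected offspring if breeding at age x = l_x × b_x:
  age 10: 0.69 × 31 = 21.390
  age 11: 0.42 × 44 = 18.480
  age 12: 0.30 × 57 = 17.100
  age 13: 0.26 × 70 = 18.200
  age 14: 0.20 × 99 = 19.800
Maximum at age 10 (21.390).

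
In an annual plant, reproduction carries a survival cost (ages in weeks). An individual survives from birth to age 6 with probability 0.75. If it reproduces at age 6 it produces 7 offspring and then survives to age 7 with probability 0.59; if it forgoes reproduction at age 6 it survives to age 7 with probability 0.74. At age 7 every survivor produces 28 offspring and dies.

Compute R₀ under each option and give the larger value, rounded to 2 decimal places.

17.64

breed at age 6: R₀ = 0.75 × (7 + 0.59 × 28) = 0.75 × 23.5200 = 17.6400
delay to age 7: R₀ = 0.75 × (0.74 × 28) = 0.75 × 20.7200 = 15.5400
Higher: breed at age 6 (17.6400).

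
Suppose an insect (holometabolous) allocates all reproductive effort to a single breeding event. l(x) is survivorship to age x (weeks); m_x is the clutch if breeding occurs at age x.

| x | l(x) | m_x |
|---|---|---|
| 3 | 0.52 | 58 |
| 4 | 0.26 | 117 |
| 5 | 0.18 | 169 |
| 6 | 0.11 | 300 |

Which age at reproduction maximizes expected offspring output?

6

Expected offspring if breeding at age x = l(x) × m_x:
  age 3: 0.52 × 58 = 30.160
  age 4: 0.26 × 117 = 30.420
  age 5: 0.18 × 169 = 30.420
  age 6: 0.11 × 300 = 33.000
Maximum at age 6 (33.000).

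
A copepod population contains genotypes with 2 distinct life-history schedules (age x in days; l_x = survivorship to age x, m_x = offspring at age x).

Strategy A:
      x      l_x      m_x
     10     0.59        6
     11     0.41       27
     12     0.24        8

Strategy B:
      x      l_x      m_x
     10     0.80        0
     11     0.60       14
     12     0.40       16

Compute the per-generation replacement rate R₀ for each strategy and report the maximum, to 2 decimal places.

Strategy A: R₀ = 0.59×6 + 0.41×27 + 0.24×8 = 16.5300
Strategy B: R₀ = 0.80×0 + 0.60×14 + 0.40×16 = 14.8000
Highest R₀: strategy A with 16.5300.

16.53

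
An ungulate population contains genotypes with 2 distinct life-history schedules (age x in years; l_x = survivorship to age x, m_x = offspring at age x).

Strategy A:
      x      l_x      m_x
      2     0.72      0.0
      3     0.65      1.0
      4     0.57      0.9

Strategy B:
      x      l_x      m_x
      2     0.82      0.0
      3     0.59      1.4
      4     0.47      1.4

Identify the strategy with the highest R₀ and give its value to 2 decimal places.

1.48

Strategy A: R₀ = 0.72×0.0 + 0.65×1.0 + 0.57×0.9 = 1.1630
Strategy B: R₀ = 0.82×0.0 + 0.59×1.4 + 0.47×1.4 = 1.4840
Highest R₀: strategy B with 1.4840.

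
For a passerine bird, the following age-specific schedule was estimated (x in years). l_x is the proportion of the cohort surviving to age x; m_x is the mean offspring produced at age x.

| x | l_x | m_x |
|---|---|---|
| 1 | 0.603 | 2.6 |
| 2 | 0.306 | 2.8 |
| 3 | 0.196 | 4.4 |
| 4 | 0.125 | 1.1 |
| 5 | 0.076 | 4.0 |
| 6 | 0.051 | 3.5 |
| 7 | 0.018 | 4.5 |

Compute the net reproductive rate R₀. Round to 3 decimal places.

R₀ = Σ l_x m_x:
  age 1: 0.603 × 2.6 = 1.5678
  age 2: 0.306 × 2.8 = 0.8568
  age 3: 0.196 × 4.4 = 0.8624
  age 4: 0.125 × 1.1 = 0.1375
  age 5: 0.076 × 4.0 = 0.3040
  age 6: 0.051 × 3.5 = 0.1785
  age 7: 0.018 × 4.5 = 0.0810
R₀ = 1.5678 + 0.8568 + 0.8624 + 0.1375 + 0.3040 + 0.1785 + 0.0810 = 3.9880

3.988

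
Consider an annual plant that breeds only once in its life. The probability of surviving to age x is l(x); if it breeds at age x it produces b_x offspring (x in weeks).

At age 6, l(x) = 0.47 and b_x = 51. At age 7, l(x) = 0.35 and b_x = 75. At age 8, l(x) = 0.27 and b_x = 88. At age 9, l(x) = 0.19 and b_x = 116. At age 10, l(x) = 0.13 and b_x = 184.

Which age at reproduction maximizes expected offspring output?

7

Expected offspring if breeding at age x = l(x) × b_x:
  age 6: 0.47 × 51 = 23.970
  age 7: 0.35 × 75 = 26.250
  age 8: 0.27 × 88 = 23.760
  age 9: 0.19 × 116 = 22.040
  age 10: 0.13 × 184 = 23.920
Maximum at age 7 (26.250).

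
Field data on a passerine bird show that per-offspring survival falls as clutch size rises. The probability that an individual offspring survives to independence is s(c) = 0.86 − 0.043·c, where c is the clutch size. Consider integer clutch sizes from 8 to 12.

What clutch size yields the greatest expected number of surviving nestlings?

10

Expected surviving nestlings = c × s(c):
  c=8: 8 × 0.516 = 4.128
  c=9: 9 × 0.473 = 4.257
  c=10: 10 × 0.430 = 4.300
  c=11: 11 × 0.387 = 4.257
  c=12: 12 × 0.344 = 4.128
Maximum at c = 10 (4.300 surviving nestlings).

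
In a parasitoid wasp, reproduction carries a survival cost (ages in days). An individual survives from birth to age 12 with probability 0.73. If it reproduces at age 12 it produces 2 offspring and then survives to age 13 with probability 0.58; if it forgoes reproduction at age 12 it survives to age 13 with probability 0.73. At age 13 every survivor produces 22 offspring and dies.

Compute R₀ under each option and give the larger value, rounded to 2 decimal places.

breed at age 12: R₀ = 0.73 × (2 + 0.58 × 22) = 0.73 × 14.7600 = 10.7748
delay to age 13: R₀ = 0.73 × (0.73 × 22) = 0.73 × 16.0600 = 11.7238
Higher: delay to age 13 (11.7238).

11.72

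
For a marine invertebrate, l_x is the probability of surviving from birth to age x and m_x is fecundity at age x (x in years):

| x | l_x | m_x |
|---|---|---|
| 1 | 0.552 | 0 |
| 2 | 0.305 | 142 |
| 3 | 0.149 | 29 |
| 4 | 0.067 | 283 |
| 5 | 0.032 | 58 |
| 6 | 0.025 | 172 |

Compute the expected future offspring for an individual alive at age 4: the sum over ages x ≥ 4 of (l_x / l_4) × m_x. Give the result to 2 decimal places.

l_4 = 0.067. Conditional survival from age 4 to x is l_x / l_4.
  x=4: (0.067/0.067) × 283 = 283.0000
  x=5: (0.032/0.067) × 58 = 27.7015
  x=6: (0.025/0.067) × 172 = 64.1791
Sum = 283.0000 + 27.7015 + 64.1791 = 374.8806

374.88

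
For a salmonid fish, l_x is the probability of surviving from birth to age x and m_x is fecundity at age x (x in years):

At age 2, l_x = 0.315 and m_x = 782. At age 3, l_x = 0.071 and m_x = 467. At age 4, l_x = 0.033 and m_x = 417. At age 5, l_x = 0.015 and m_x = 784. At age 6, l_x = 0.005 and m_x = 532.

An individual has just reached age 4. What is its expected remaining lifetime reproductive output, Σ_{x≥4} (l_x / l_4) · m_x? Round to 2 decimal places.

853.97

l_4 = 0.033. Conditional survival from age 4 to x is l_x / l_4.
  x=4: (0.033/0.033) × 417 = 417.0000
  x=5: (0.015/0.033) × 784 = 356.3636
  x=6: (0.005/0.033) × 532 = 80.6061
Sum = 417.0000 + 356.3636 + 80.6061 = 853.9697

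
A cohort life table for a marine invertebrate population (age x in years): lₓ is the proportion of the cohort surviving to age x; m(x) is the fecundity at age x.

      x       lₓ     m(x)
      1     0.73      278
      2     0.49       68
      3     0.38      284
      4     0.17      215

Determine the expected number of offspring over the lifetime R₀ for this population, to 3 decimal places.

380.730

R₀ = Σ lₓ m(x):
  age 1: 0.73 × 278 = 202.9400
  age 2: 0.49 × 68 = 33.3200
  age 3: 0.38 × 284 = 107.9200
  age 4: 0.17 × 215 = 36.5500
R₀ = 202.9400 + 33.3200 + 107.9200 + 36.5500 = 380.7300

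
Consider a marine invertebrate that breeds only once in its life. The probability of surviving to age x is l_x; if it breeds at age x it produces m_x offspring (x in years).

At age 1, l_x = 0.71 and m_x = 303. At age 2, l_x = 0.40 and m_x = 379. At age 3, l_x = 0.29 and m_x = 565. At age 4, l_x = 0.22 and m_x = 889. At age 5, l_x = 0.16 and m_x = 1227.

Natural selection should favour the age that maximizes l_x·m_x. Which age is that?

1

Expected offspring if breeding at age x = l_x × m_x:
  age 1: 0.71 × 303 = 215.130
  age 2: 0.40 × 379 = 151.600
  age 3: 0.29 × 565 = 163.850
  age 4: 0.22 × 889 = 195.580
  age 5: 0.16 × 1227 = 196.320
Maximum at age 1 (215.130).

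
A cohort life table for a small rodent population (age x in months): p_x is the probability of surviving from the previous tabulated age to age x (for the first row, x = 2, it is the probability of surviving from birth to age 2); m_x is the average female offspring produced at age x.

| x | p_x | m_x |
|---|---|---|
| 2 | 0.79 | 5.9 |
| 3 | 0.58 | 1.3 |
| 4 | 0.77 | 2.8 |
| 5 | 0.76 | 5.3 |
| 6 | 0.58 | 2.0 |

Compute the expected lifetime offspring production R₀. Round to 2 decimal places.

Survivorship from birth: l_x = p_2·p_3·…·p_x.
  l_2 = 0.79000
  l_3 = 0.45820
  l_4 = 0.35281
  l_5 = 0.26814
  l_6 = 0.15552
R₀ = Σ l_x m_x:
  age 2: 0.79000 × 5.9 = 4.6610
  age 3: 0.45820 × 1.3 = 0.5957
  age 4: 0.35281 × 2.8 = 0.9879
  age 5: 0.26814 × 5.3 = 1.4211
  age 6: 0.15552 × 2.0 = 0.3110
R₀ = 4.6610 + 0.5957 + 0.9879 + 1.4211 + 0.3110 = 7.9767

7.98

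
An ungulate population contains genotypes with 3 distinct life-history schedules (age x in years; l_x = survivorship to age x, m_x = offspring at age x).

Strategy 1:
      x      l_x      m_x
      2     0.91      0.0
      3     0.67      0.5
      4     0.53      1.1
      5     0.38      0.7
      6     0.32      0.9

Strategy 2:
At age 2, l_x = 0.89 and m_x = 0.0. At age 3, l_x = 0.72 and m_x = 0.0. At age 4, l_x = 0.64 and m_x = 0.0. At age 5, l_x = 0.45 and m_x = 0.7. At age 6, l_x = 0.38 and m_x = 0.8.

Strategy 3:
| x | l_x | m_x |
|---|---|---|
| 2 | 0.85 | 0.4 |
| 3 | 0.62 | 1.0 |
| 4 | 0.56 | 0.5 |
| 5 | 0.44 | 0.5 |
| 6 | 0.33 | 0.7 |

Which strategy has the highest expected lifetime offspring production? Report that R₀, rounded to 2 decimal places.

1.69

Strategy 1: R₀ = 0.91×0.0 + 0.67×0.5 + 0.53×1.1 + 0.38×0.7 + 0.32×0.9 = 1.4720
Strategy 2: R₀ = 0.89×0.0 + 0.72×0.0 + 0.64×0.0 + 0.45×0.7 + 0.38×0.8 = 0.6190
Strategy 3: R₀ = 0.85×0.4 + 0.62×1.0 + 0.56×0.5 + 0.44×0.5 + 0.33×0.7 = 1.6910
Highest R₀: strategy 3 with 1.6910.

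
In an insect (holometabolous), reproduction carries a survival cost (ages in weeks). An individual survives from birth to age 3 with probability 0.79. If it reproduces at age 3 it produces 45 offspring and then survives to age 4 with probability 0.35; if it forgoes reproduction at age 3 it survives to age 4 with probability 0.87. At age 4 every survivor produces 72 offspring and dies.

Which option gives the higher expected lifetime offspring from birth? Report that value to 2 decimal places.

55.46

breed at age 3: R₀ = 0.79 × (45 + 0.35 × 72) = 0.79 × 70.2000 = 55.4580
delay to age 4: R₀ = 0.79 × (0.87 × 72) = 0.79 × 62.6400 = 49.4856
Higher: breed at age 3 (55.4580).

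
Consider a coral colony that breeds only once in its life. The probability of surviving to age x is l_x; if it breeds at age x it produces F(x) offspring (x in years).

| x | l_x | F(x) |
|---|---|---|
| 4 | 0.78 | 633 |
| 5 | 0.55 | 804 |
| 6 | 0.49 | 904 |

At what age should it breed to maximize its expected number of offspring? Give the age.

Expected offspring if breeding at age x = l_x × F(x):
  age 4: 0.78 × 633 = 493.740
  age 5: 0.55 × 804 = 442.200
  age 6: 0.49 × 904 = 442.960
Maximum at age 4 (493.740).

4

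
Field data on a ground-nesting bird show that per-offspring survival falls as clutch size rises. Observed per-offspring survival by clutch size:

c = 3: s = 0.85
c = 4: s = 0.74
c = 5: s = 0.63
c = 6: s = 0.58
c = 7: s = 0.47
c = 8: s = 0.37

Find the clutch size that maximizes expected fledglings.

6

Expected fledglings = c × s(c):
  c=3: 3 × 0.85 = 2.550
  c=4: 4 × 0.74 = 2.960
  c=5: 5 × 0.63 = 3.150
  c=6: 6 × 0.58 = 3.480
  c=7: 7 × 0.47 = 3.290
  c=8: 8 × 0.37 = 2.960
Maximum at c = 6 (3.480 fledglings).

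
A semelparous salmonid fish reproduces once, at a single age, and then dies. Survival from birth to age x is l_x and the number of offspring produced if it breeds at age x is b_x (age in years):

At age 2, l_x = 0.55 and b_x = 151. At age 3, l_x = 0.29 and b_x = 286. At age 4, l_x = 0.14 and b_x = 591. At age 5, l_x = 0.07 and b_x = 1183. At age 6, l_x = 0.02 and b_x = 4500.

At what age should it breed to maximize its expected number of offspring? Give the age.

6

Expected offspring if breeding at age x = l_x × b_x:
  age 2: 0.55 × 151 = 83.050
  age 3: 0.29 × 286 = 82.940
  age 4: 0.14 × 591 = 82.740
  age 5: 0.07 × 1183 = 82.810
  age 6: 0.02 × 4500 = 90.000
Maximum at age 6 (90.000).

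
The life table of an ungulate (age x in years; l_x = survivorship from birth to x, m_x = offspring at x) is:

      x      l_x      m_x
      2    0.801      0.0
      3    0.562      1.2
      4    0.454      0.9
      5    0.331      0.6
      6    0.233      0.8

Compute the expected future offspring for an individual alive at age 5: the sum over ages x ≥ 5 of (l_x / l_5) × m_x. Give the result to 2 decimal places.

l_5 = 0.331. Conditional survival from age 5 to x is l_x / l_5.
  x=5: (0.331/0.331) × 0.6 = 0.6000
  x=6: (0.233/0.331) × 0.8 = 0.5631
Sum = 0.6000 + 0.5631 = 1.1631

1.16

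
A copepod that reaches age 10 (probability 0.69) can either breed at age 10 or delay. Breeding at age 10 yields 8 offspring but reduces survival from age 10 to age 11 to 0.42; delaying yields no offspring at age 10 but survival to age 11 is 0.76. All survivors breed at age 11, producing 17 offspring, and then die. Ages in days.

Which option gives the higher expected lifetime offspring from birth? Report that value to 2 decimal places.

10.45

breed at age 10: R₀ = 0.69 × (8 + 0.42 × 17) = 0.69 × 15.1400 = 10.4466
delay to age 11: R₀ = 0.69 × (0.76 × 17) = 0.69 × 12.9200 = 8.9148
Higher: breed at age 10 (10.4466).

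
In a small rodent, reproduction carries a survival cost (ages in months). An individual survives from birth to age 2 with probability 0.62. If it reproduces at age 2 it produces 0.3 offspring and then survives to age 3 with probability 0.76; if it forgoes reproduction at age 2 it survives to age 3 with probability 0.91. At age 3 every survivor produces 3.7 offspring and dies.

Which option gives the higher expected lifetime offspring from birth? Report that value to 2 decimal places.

2.09

breed at age 2: R₀ = 0.62 × (0.3 + 0.76 × 3.7) = 0.62 × 3.1120 = 1.9294
delay to age 3: R₀ = 0.62 × (0.91 × 3.7) = 0.62 × 3.3670 = 2.0875
Higher: delay to age 3 (2.0875).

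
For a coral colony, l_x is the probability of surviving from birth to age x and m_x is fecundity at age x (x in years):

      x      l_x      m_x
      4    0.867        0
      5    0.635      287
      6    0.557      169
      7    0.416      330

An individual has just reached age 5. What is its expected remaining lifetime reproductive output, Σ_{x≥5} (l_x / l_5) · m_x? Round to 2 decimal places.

l_5 = 0.635. Conditional survival from age 5 to x is l_x / l_5.
  x=5: (0.635/0.635) × 287 = 287.0000
  x=6: (0.557/0.635) × 169 = 148.2409
  x=7: (0.416/0.635) × 330 = 216.1890
Sum = 287.0000 + 148.2409 + 216.1890 = 651.4299

651.43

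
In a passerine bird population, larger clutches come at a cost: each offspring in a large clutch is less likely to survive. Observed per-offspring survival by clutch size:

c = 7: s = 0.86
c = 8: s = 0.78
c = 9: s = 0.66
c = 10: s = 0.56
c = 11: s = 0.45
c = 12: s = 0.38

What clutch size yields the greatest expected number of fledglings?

Expected fledglings = c × s(c):
  c=7: 7 × 0.86 = 6.020
  c=8: 8 × 0.78 = 6.240
  c=9: 9 × 0.66 = 5.940
  c=10: 10 × 0.56 = 5.600
  c=11: 11 × 0.45 = 4.950
  c=12: 12 × 0.38 = 4.560
Maximum at c = 8 (6.240 fledglings).

8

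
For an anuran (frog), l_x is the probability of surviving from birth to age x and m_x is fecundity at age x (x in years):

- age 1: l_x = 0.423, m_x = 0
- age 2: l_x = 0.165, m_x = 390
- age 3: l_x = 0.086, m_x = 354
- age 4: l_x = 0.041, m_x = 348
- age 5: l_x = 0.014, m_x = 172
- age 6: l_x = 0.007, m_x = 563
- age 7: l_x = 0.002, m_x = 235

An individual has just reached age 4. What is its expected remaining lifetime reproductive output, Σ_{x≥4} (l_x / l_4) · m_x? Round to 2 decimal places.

l_4 = 0.041. Conditional survival from age 4 to x is l_x / l_4.
  x=4: (0.041/0.041) × 348 = 348.0000
  x=5: (0.014/0.041) × 172 = 58.7317
  x=6: (0.007/0.041) × 563 = 96.1220
  x=7: (0.002/0.041) × 235 = 11.4634
Sum = 348.0000 + 58.7317 + 96.1220 + 11.4634 = 514.3171

514.32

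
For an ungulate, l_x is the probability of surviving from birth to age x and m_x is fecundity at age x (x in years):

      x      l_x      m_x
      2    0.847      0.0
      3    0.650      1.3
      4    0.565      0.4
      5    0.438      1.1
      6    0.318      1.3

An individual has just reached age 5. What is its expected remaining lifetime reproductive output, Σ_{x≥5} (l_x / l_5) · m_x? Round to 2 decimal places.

2.04

l_5 = 0.438. Conditional survival from age 5 to x is l_x / l_5.
  x=5: (0.438/0.438) × 1.1 = 1.1000
  x=6: (0.318/0.438) × 1.3 = 0.9438
Sum = 1.1000 + 0.9438 = 2.0438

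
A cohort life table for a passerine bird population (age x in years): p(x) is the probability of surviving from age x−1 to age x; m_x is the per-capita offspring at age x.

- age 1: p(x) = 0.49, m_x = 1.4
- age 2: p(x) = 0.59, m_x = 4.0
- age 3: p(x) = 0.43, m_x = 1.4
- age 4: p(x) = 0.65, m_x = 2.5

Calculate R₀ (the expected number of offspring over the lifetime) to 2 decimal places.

Survivorship from birth: l_x = p_1·p_2·…·p_x.
  l_1 = 0.49000
  l_2 = 0.28910
  l_3 = 0.12431
  l_4 = 0.08080
R₀ = Σ l_x m_x:
  age 1: 0.49000 × 1.4 = 0.6860
  age 2: 0.28910 × 4.0 = 1.1564
  age 3: 0.12431 × 1.4 = 0.1740
  age 4: 0.08080 × 2.5 = 0.2020
R₀ = 0.6860 + 1.1564 + 0.1740 + 0.2020 = 2.2184

2.22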